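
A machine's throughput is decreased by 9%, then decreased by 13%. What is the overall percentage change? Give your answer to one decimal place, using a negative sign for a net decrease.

-20.8%

A 9% decrease multiplies by 0.91.
Then a 13% decrease: 0.91 × 0.87 = 0.7917.
Overall factor 0.7917, i.e. -20.8%.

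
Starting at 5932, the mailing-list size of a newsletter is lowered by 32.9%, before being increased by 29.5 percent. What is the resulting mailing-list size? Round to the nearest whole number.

5155

Each change multiplies by a factor: 0.671 × 1.295 = 0.868945.
5932 × 0.868945 = 5154.58174 ≈ 5155.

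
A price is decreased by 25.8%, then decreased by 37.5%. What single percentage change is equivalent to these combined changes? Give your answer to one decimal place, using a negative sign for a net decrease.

-53.6%

The combined multiplier is 0.742 × 0.625 = 0.46375.
That corresponds to a decrease of 53.6%.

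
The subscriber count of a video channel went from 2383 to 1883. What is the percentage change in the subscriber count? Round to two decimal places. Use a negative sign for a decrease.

-20.98%

Change: 1883 − 2383 = -500.
Relative to the original: -500 ÷ 2383 ≈ -20.98%.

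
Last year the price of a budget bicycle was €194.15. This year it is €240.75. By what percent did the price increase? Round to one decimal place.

Change: €240.75 − €194.15 = €46.60.
Relative to the original: €46.60 ÷ €194.15 ≈ 24.0%.
So the price increased by 24.0%.

24.0%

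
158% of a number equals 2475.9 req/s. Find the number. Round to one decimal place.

1567.0 req/s

2475.9 req/s ÷ 1.58 ≈ 1567.0 req/s.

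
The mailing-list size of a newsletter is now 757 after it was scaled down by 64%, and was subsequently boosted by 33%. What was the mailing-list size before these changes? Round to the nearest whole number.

Undoing the 33% increase: 757 ÷ 1.33 ≈ 569.172932.
Undoing the 64% decrease: 569.172932 ÷ 0.36 ≈ 1581.

1581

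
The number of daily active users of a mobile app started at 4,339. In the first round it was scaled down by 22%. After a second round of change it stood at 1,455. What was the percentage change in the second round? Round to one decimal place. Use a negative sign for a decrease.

After the first round: 4,339 × 0.78 = 3384.42.
Second-round multiplier: 1,455 ÷ 3384.42 ≈ 0.42991.
That is a change of -57.0%.

-57.0%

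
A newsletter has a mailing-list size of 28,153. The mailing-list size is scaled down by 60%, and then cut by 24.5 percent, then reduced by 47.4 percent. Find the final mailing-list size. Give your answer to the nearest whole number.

Each change multiplies by a factor: 0.4 × 0.755 × 0.526 = 0.158852.
28,153 × 0.158852 = 4472.160356 ≈ 4,472.

4,472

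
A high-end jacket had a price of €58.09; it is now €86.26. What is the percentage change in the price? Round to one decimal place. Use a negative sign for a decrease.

Change: €86.26 − €58.09 = €28.17.
Relative to the original: €28.17 ÷ €58.09 ≈ 48.5%.

48.5%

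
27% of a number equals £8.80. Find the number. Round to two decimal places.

£32.59

£8.80 ÷ 0.27 ≈ £32.59.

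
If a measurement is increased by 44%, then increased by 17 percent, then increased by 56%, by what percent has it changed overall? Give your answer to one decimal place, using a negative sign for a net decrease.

The combined multiplier is 1.44 × 1.17 × 1.56 = 2.628288.
That corresponds to an increase of 162.8%.

162.8%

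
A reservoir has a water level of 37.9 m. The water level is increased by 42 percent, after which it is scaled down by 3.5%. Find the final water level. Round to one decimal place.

Each change multiplies by a factor: 1.42 × 0.965 = 1.3703.
37.9 × 1.3703 = 51.93437 ≈ 51.9.

51.9 m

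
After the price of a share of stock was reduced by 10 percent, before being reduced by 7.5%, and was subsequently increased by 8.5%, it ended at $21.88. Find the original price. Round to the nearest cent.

Undoing the 8.5% increase: $21.88 ÷ 1.085 ≈ $20.165899.
Undoing the 7.5% decrease: $20.165899 ÷ 0.925 ≈ $21.800972.
Undoing the 10% decrease: $21.800972 ÷ 0.9 ≈ $24.22.

$24.22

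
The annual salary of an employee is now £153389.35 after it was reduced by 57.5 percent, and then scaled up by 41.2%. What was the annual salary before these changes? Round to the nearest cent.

£255606.32

Undoing the 41.2% increase: £153389.35 ÷ 1.412 ≈ £108632.684136.
Undoing the 57.5% decrease: £108632.684136 ÷ 0.425 ≈ £255606.32.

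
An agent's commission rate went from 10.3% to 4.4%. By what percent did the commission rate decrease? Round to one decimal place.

The change is 4.4 − 10.3 = -5.9 percentage points.
Relative to the original 10.3%, that is -5.9 ÷ 10.3 ≈ -57.3%.
So the commission rate fell by 57.3%.

57.3%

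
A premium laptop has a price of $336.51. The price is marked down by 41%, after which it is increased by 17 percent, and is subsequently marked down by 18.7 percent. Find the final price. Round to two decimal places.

41% decrease: $336.51 × 0.59 = $198.5409.
After the 17% increase: $198.5409 × 1.17 = $232.292853.
After the 18.7% decrease: $232.292853 × 0.813 = $188.854089489 ≈ $188.85.

$188.85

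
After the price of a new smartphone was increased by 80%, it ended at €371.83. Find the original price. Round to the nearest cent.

€206.57

The overall multiplier applied was 1.8.
So the original price was €371.83 ÷ 1.8 ≈ €206.57.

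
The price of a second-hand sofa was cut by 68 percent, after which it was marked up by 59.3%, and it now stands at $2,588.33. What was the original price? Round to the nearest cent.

Undoing the 59.3% increase: $2,588.33 ÷ 1.593 ≈ $1624.814815.
Undoing the 68% decrease: $1624.814815 ÷ 0.32 ≈ $5,077.55.

$5,077.55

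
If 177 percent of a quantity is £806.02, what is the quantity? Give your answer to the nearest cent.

£806.02 ÷ 1.77 ≈ £455.38.

£455.38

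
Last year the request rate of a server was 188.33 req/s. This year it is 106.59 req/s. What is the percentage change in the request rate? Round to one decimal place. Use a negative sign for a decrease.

Change: 106.59 − 188.33 = -81.74.
Relative to the original: -81.74 ÷ 188.33 ≈ -43.4%.

-43.4%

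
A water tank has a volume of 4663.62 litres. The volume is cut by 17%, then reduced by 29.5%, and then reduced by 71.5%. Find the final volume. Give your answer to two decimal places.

777.74 litres

Each change multiplies by a factor: 0.83 × 0.705 × 0.285 = 0.16676775.
4663.62 × 0.16676775 = 777.741414255 ≈ 777.74.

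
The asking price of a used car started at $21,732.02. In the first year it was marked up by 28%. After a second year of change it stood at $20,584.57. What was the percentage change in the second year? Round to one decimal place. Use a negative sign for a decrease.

-26.0%

After the first year: $21,732.02 × 1.28 = $27816.9856.
Second-year multiplier: $20,584.57 ÷ $27816.9856 ≈ 0.74.
That is a change of -26.0%.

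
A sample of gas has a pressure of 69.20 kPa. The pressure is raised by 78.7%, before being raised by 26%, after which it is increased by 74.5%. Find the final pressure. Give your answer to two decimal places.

271.89 kPa

Each change multiplies by a factor: 1.787 × 1.26 × 1.745 = 3.9290769.
69.20 × 3.9290769 = 271.89212148 ≈ 271.89.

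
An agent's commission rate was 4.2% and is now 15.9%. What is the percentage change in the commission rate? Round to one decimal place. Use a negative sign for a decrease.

278.6%

The change is 15.9 − 4.2 = 11.7 percentage points.
Relative to the original 4.2%, that is 11.7 ÷ 4.2 ≈ 278.6%.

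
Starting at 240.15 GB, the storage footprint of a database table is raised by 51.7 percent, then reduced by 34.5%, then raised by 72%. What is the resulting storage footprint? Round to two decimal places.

410.43 GB

Each change multiplies by a factor: 1.517 × 0.655 × 1.72 = 1.7090522.
240.15 × 1.7090522 = 410.42888583 ≈ 410.43.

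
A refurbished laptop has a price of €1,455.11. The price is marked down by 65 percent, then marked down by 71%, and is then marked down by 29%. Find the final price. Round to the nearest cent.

€104.86

Each change multiplies by a factor: 0.35 × 0.29 × 0.71 = 0.072065.
€1,455.11 × 0.072065 = €104.86250215 ≈ €104.86.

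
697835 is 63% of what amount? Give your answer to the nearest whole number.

697835 ÷ 0.63 ≈ 1107675.

1107675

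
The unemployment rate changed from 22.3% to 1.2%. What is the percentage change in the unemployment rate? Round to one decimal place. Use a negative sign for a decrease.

The change is 1.2 − 22.3 = -21.1 percentage points.
Relative to the original 22.3%, that is -21.1 ÷ 22.3 ≈ -94.6%.

-94.6%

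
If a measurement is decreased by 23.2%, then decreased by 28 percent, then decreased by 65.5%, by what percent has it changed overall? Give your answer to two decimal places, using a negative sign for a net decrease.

The combined multiplier is 0.768 × 0.72 × 0.345 = 0.1907712.
That corresponds to a decrease of 80.92%.

-80.92%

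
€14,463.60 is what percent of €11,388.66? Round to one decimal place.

€14,463.60 ÷ €11,388.66 ≈ 127.0%.

127.0%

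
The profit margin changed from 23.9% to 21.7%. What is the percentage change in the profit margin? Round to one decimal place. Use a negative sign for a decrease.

-9.2%

The change is 21.7 − 23.9 = -2.2 percentage points.
Relative to the original 23.9%, that is -2.2 ÷ 23.9 ≈ -9.2%.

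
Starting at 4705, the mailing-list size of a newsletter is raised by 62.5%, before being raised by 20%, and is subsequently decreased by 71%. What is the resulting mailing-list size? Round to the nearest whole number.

2661

After the 62.5% increase: 4705 × 1.625 = 7645.625.
20% increase: 7645.625 × 1.2 = 9174.75.
71% decrease: 9174.75 × 0.29 = 2660.6775 ≈ 2661.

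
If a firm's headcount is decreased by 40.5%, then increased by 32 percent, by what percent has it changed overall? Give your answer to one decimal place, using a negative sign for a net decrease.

A 40.5% decrease multiplies by 0.595.
Then a 32% increase: 0.595 × 1.32 = 0.7854.
Overall factor 0.7854, i.e. -21.5%.

-21.5%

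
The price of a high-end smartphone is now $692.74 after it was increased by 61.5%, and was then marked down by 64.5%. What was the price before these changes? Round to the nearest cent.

The overall multiplier applied was 1.615 × 0.355 = 0.573325.
So the original price was $692.74 ÷ 0.573325 ≈ $1,208.29.

$1,208.29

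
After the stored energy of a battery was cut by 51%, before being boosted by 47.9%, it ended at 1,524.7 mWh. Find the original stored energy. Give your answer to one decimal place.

The overall multiplier applied was 0.49 × 1.479 = 0.72471.
So the original stored energy was 1,524.7 ÷ 0.72471 ≈ 2,103.9 mWh.

2,103.9 mWh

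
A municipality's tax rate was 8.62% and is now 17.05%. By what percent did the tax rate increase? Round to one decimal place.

The change is 17.05 − 8.62 = 8.43 percentage points.
Relative to the original 8.62%, that is 8.43 ÷ 8.62 ≈ 97.8%.
So the tax rate rose by 97.8%.

97.8%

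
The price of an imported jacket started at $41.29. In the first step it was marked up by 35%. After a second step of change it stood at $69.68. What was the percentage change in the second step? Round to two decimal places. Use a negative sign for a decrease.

After the first step: $41.29 × 1.35 = $55.7415.
Second-step multiplier: $69.68 ÷ $55.7415 ≈ 1.250056.
That is a change of 25.01%.

25.01%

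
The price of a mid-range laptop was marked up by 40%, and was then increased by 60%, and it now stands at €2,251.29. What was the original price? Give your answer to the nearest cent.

The overall multiplier applied was 1.4 × 1.6 = 2.24.
So the original price was €2,251.29 ÷ 2.24 ≈ €1,005.04.

€1,005.04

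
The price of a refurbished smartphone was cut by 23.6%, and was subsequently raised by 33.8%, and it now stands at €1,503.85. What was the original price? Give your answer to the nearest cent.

€1,471.14

Undoing the 33.8% increase: €1,503.85 ÷ 1.338 ≈ €1123.953662.
Undoing the 23.6% decrease: €1123.953662 ÷ 0.764 ≈ €1,471.14.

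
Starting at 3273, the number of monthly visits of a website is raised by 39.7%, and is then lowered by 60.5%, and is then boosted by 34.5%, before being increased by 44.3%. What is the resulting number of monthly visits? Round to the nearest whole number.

After the 39.7% increase: 3273 × 1.397 = 4572.381.
Apply the 60.5% decrease: 4572.381 × 0.395 = 1806.090495.
Apply the 34.5% increase: 1806.090495 × 1.345 = 2429.191715775.
After the 44.3% increase: 2429.191715775 × 1.443 = 3505.323645863325 ≈ 3505.

3505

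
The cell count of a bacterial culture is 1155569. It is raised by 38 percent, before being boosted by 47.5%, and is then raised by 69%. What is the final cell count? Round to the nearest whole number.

Apply the 38% increase: 1155569 × 1.38 = 1594685.22.
After the 47.5% increase: 1594685.22 × 1.475 = 2352160.6995.
Apply the 69% increase: 2352160.6995 × 1.69 = 3975151.582155 ≈ 3975152.

3975152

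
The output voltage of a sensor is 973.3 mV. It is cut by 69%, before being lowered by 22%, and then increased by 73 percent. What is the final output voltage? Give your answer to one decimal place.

407.1 mV

69% decrease: 973.3 × 0.31 = 301.723.
22% decrease: 301.723 × 0.78 = 235.34394.
Apply the 73% increase: 235.34394 × 1.73 = 407.1450162 ≈ 407.1.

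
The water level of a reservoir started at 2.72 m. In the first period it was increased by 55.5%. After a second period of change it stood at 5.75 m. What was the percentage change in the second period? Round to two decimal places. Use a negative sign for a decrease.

35.95%

After the first period: 2.72 × 1.555 = 4.2296.
Second-period multiplier: 5.75 ÷ 4.2296 ≈ 1.359467.
That is a change of 35.95%.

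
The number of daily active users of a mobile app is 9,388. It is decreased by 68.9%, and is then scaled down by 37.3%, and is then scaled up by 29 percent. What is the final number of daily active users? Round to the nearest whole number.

After the 68.9% decrease: 9,388 × 0.311 = 2919.668.
After the 37.3% decrease: 2919.668 × 0.627 = 1830.631836.
After the 29% increase: 1830.631836 × 1.29 = 2361.51506844 ≈ 2,362.

2,362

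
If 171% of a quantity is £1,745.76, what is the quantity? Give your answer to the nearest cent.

£1,020.91

£1,745.76 ÷ 1.71 ≈ £1,020.91.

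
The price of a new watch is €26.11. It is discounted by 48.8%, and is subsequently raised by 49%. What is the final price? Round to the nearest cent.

€19.92

Each change multiplies by a factor: 0.512 × 1.49 = 0.76288.
€26.11 × 0.76288 = €19.9187968 ≈ €19.92.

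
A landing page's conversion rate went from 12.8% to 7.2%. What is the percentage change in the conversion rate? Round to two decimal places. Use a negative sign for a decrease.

The change is 7.2 − 12.8 = -5.6 percentage points.
Relative to the original 12.8%, that is -5.6 ÷ 12.8 = -43.75%.

-43.75%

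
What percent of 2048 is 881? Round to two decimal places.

43.02%

881 ÷ 2048 ≈ 43.02%.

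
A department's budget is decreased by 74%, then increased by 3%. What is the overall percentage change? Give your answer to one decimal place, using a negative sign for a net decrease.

The combined multiplier is 0.26 × 1.03 = 0.2678.
That corresponds to a decrease of 73.2%.

-73.2%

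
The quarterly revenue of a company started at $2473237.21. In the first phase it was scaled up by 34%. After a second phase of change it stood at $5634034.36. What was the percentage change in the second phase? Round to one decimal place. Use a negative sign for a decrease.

70.0%

After the first phase: $2473237.21 × 1.34 = $3314137.8614.
Second-phase multiplier: $5634034.36 ÷ $3314137.8614 ≈ 1.7.
That is a change of 70.0%.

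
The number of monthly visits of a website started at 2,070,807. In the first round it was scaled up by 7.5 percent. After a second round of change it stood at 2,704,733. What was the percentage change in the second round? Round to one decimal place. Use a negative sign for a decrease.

21.5%

After the first round: 2,070,807 × 1.075 = 2226117.525.
Second-round multiplier: 2,704,733 ÷ 2226117.525 ≈ 1.215.
That is a change of 21.5%.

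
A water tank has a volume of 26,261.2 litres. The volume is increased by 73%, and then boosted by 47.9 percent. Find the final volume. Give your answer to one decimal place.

Each change multiplies by a factor: 1.73 × 1.479 = 2.55867.
26,261.2 × 2.55867 = 67193.744604 ≈ 67,193.7.

67,193.7 litres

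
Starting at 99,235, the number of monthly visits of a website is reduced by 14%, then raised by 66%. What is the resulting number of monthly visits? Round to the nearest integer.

14% decrease: 99,235 × 0.86 = 85342.1.
After the 66% increase: 85342.1 × 1.66 = 141667.886 ≈ 141,668.

141,668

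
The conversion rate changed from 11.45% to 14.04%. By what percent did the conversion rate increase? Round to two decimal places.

The change is 14.04 − 11.45 = 2.59 percentage points.
Relative to the original 11.45%, that is 2.59 ÷ 11.45 ≈ 22.62%.
So the conversion rate rose by 22.62%.

22.62%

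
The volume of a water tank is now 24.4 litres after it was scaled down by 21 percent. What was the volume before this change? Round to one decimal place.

30.9 litres

The overall multiplier applied was 0.79.
So the original volume was 24.4 ÷ 0.79 ≈ 30.9 litres.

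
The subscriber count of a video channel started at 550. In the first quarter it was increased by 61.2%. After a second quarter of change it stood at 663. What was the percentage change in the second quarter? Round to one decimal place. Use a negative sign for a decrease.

After the first quarter: 550 × 1.612 = 886.6.
Second-quarter multiplier: 663 ÷ 886.6 ≈ 0.7478.
That is a change of -25.2%.

-25.2%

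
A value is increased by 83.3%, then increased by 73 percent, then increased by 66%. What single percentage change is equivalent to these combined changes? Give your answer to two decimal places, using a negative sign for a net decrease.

426.40%

The combined multiplier is 1.833 × 1.73 × 1.66 = 5.2640094.
That corresponds to an increase of 426.40%.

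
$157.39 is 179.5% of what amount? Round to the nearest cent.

$87.68

$157.39 ÷ 1.795 ≈ $87.68.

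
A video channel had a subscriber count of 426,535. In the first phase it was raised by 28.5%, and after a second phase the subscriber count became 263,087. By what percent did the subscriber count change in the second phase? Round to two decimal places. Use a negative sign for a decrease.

-52.00%

After the first phase: 426,535 × 1.285 = 548097.475.
Second-phase multiplier: 263,087 ÷ 548097.475 ≈ 0.48.
That is a change of -52.00%.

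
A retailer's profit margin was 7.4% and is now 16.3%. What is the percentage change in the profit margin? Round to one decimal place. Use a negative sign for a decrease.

The change is 16.3 − 7.4 = 8.9 percentage points.
Relative to the original 7.4%, that is 8.9 ÷ 7.4 ≈ 120.3%.

120.3%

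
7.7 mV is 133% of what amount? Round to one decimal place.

5.8 mV

7.7 mV ÷ 1.33 ≈ 5.8 mV.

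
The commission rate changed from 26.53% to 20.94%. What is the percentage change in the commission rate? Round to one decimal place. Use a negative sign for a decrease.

-21.1%

The change is 20.94 − 26.53 = -5.59 percentage points.
Relative to the original 26.53%, that is -5.59 ÷ 26.53 ≈ -21.1%.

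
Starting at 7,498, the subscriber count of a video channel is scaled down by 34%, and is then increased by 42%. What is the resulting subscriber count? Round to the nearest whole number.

7,027

Each change multiplies by a factor: 0.66 × 1.42 = 0.9372.
7,498 × 0.9372 = 7027.1256 ≈ 7,027.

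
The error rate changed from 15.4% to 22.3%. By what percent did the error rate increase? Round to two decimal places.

44.81%

The change is 22.3 − 15.4 = 6.9 percentage points.
Relative to the original 15.4%, that is 6.9 ÷ 15.4 ≈ 44.81%.
So the error rate rose by 44.81%.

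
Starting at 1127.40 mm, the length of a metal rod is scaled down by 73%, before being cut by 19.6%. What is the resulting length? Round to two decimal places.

73% decrease: 1127.40 × 0.27 = 304.398.
Apply the 19.6% decrease: 304.398 × 0.804 = 244.735992 ≈ 244.74.

244.74 mm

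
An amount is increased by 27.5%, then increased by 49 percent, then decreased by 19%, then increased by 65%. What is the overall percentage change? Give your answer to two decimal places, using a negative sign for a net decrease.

153.90%

The combined multiplier is 1.275 × 1.49 × 0.81 × 1.65 = 2.539015875.
That corresponds to an increase of 153.90%.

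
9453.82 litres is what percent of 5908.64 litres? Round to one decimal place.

9453.82 litres ÷ 5908.64 litres ≈ 160.0%.

160.0%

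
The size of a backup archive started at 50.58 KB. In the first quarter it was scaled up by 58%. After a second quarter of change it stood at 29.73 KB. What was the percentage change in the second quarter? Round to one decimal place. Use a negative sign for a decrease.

After the first quarter: 50.58 × 1.58 = 79.9164.
Second-quarter multiplier: 29.73 ÷ 79.9164 ≈ 0.37201.
That is a change of -62.8%.

-62.8%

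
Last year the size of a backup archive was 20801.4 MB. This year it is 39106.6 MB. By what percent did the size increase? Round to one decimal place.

88.0%

Change: 39106.6 − 20801.4 = 18305.2.
Relative to the original: 18305.2 ÷ 20801.4 ≈ 88.0%.
So the size increased by 88.0%.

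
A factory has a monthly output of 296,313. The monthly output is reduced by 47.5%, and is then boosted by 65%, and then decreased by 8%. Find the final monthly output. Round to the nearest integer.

236,147

Each change multiplies by a factor: 0.525 × 1.65 × 0.92 = 0.79695.
296,313 × 0.79695 = 236146.64535 ≈ 236,147.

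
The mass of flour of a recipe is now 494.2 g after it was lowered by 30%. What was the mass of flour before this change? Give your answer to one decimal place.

The overall multiplier applied was 0.7.
So the original mass of flour was 494.2 ÷ 0.7 = 706.0 g.

706.0 g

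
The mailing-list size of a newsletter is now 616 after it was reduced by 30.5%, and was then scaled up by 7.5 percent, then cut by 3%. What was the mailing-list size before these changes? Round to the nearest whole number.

Undoing the 3% decrease: 616 ÷ 0.97 ≈ 635.051546.
Undoing the 7.5% increase: 635.051546 ÷ 1.075 ≈ 590.745624.
Undoing the 30.5% decrease: 590.745624 ÷ 0.695 ≈ 850.

850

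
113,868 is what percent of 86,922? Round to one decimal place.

113,868 ÷ 86,922 ≈ 131.0%.

131.0%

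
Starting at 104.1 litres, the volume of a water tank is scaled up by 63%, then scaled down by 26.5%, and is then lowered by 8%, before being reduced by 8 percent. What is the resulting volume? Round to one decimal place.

Apply the 63% increase: 104.1 × 1.63 = 169.683.
After the 26.5% decrease: 169.683 × 0.735 = 124.717005.
Apply the 8% decrease: 124.717005 × 0.92 = 114.7396446.
After the 8% decrease: 114.7396446 × 0.92 = 105.560473032 ≈ 105.6.

105.6 litres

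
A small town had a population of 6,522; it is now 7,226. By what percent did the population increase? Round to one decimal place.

Change: 7,226 − 6,522 = 704.
Relative to the original: 704 ÷ 6,522 ≈ 10.8%.
So the population increased by 10.8%.

10.8%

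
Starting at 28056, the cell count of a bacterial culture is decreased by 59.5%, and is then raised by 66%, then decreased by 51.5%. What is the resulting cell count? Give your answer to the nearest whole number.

9148

Each change multiplies by a factor: 0.405 × 1.66 × 0.485 = 0.3260655.
28056 × 0.3260655 = 9148.093668 ≈ 9148.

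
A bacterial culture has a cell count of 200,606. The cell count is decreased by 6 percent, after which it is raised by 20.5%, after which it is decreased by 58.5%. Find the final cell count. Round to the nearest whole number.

94,299

6% decrease: 200,606 × 0.94 = 188569.64.
After the 20.5% increase: 188569.64 × 1.205 = 227226.4162.
58.5% decrease: 227226.4162 × 0.415 = 94298.962723 ≈ 94,299.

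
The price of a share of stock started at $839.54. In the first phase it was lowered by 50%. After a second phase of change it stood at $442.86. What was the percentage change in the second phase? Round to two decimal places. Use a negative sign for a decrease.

5.50%

After the first phase: $839.54 × 0.5 = $419.77.
Second-phase multiplier: $442.86 ÷ $419.77 ≈ 1.055006.
That is a change of 5.50%.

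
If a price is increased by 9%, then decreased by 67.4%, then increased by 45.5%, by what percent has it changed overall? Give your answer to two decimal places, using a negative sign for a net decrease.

-48.30%

The combined multiplier is 1.09 × 0.326 × 1.455 = 0.5170197.
That corresponds to a decrease of 48.30%.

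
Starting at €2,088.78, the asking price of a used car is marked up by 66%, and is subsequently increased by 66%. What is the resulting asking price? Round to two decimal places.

66% increase: €2,088.78 × 1.66 = €3467.3748.
66% increase: €3467.3748 × 1.66 = €5755.842168 ≈ €5,755.84.

€5,755.84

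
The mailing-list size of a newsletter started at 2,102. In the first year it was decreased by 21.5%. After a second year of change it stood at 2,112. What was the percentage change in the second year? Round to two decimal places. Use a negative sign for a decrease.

27.99%

After the first year: 2,102 × 0.785 = 1650.07.
Second-year multiplier: 2,112 ÷ 1650.07 ≈ 1.279946.
That is a change of 27.99%.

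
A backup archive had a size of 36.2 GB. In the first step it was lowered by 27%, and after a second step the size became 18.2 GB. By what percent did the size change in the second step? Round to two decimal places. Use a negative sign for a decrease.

After the first step: 36.2 × 0.73 = 26.426.
Second-step multiplier: 18.2 ÷ 26.426 ≈ 0.688716.
That is a change of -31.13%.

-31.13%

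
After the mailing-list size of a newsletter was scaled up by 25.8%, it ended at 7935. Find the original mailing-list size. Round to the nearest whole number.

The overall multiplier applied was 1.258.
So the original mailing-list size was 7935 ÷ 1.258 ≈ 6308.

6308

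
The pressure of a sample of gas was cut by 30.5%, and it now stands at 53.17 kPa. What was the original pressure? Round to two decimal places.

76.50 kPa

The overall multiplier applied was 0.695.
So the original pressure was 53.17 ÷ 0.695 ≈ 76.50 kPa.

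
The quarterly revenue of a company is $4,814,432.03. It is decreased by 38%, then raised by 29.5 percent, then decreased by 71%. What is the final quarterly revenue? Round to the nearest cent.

$1,120,997.17

Apply the 38% decrease: $4,814,432.03 × 0.62 = $2984947.8586.
After the 29.5% increase: $2984947.8586 × 1.295 = $3865507.476887.
After the 71% decrease: $3865507.476887 × 0.29 = $1120997.16829723 ≈ $1,120,997.17.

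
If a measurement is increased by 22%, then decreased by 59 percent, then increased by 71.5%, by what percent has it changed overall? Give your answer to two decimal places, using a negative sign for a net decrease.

A 22% increase multiplies by 1.22.
Then a 59% decrease: 1.22 × 0.41 = 0.5002.
Then a 71.5% increase: 0.5002 × 1.715 = 0.857843.
Overall factor 0.857843, i.e. -14.22%.

-14.22%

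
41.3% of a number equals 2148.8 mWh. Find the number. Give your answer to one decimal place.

5202.9 mWh

2148.8 mWh ÷ 0.413 ≈ 5202.9 mWh.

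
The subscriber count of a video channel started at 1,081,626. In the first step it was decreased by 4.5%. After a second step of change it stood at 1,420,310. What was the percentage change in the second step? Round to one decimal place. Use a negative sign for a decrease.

After the first step: 1,081,626 × 0.955 = 1032952.83.
Second-step multiplier: 1,420,310 ÷ 1032952.83 ≈ 1.375.
That is a change of 37.5%.

37.5%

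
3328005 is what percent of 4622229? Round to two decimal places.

72.00%

3328005 ÷ 4622229 ≈ 72.00%.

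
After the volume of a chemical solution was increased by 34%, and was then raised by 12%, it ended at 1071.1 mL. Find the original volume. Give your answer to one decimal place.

713.7 mL

Undoing the 12% increase: 1071.1 ÷ 1.12 ≈ 956.339286.
Undoing the 34% increase: 956.339286 ÷ 1.34 ≈ 713.7 mL.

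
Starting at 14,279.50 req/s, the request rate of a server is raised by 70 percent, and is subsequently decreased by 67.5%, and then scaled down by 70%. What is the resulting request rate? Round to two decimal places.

2,366.83 req/s

Each change multiplies by a factor: 1.7 × 0.325 × 0.3 = 0.16575.
14,279.50 × 0.16575 = 2366.827125 ≈ 2,366.83.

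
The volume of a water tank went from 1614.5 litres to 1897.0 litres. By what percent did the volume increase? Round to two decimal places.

Change: 1897.0 − 1614.5 = 282.5.
Relative to the original: 282.5 ÷ 1614.5 ≈ 17.50%.
So the volume increased by 17.50%.

17.50%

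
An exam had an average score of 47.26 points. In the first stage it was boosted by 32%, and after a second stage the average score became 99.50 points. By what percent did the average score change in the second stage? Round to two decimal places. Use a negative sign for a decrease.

59.50%

After the first stage: 47.26 × 1.32 = 62.3832.
Second-stage multiplier: 99.50 ÷ 62.3832 ≈ 1.594981.
That is a change of 59.50%.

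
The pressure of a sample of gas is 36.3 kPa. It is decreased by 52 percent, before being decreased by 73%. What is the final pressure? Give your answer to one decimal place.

4.7 kPa

Each change multiplies by a factor: 0.48 × 0.27 = 0.1296.
36.3 × 0.1296 = 4.70448 ≈ 4.7.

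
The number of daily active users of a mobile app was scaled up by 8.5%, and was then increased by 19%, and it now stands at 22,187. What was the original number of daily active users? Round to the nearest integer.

17,184

Undoing the 19% increase: 22,187 ÷ 1.19 ≈ 18644.537815.
Undoing the 8.5% increase: 18644.537815 ÷ 1.085 ≈ 17,184.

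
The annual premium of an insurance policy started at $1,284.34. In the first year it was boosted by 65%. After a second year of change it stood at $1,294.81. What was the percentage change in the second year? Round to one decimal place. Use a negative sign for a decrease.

After the first year: $1,284.34 × 1.65 = $2119.161.
Second-year multiplier: $1,294.81 ÷ $2119.161 ≈ 0.611.
That is a change of -38.9%.

-38.9%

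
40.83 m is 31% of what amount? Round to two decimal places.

40.83 m ÷ 0.31 ≈ 131.71 m.

131.71 m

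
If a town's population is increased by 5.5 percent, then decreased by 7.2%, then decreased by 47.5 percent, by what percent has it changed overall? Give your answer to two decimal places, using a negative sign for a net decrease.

-48.60%

The combined multiplier is 1.055 × 0.928 × 0.525 = 0.513996.
That corresponds to a decrease of 48.60%.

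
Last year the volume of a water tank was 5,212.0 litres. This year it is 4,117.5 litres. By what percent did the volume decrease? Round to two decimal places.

21.00%

Change: 4,117.5 − 5,212.0 = -1,094.5.
Relative to the original: -1,094.5 ÷ 5,212.0 ≈ -21.00%.
So the volume decreased by 21.00%.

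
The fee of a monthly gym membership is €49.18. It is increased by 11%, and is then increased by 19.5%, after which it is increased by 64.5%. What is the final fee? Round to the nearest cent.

11% increase: €49.18 × 1.11 = €54.5898.
Apply the 19.5% increase: €54.5898 × 1.195 = €65.234811.
After the 64.5% increase: €65.234811 × 1.645 = €107.311264095 ≈ €107.31.

€107.31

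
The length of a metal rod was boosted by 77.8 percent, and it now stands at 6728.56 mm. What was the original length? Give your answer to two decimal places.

The overall multiplier applied was 1.778.
So the original length was 6728.56 ÷ 1.778 ≈ 3784.34 mm.

3784.34 mm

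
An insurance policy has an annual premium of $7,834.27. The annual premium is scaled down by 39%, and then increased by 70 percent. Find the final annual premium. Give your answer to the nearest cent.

$8,124.14

39% decrease: $7,834.27 × 0.61 = $4778.9047.
Apply the 70% increase: $4778.9047 × 1.7 = $8124.13799 ≈ $8,124.14.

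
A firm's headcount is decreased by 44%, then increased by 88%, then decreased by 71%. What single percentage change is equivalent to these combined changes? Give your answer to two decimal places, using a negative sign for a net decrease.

A 44% decrease multiplies by 0.56.
Then an 88% increase: 0.56 × 1.88 = 1.0528.
Then a 71% decrease: 1.0528 × 0.29 = 0.305312.
Overall factor 0.305312, i.e. -69.47%.

-69.47%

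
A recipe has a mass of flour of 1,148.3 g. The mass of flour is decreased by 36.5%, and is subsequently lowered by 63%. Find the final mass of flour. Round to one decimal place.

269.8 g

After the 36.5% decrease: 1,148.3 × 0.635 = 729.1705.
Apply the 63% decrease: 729.1705 × 0.37 = 269.793085 ≈ 269.8.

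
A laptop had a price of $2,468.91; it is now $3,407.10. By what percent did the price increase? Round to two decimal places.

38.00%

Change: $3,407.10 − $2,468.91 = $938.19.
Relative to the original: $938.19 ÷ $2,468.91 ≈ 38.00%.
So the price increased by 38.00%.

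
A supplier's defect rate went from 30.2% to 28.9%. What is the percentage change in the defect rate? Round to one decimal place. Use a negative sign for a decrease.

The change is 28.9 − 30.2 = -1.3 percentage points.
Relative to the original 30.2%, that is -1.3 ÷ 30.2 ≈ -4.3%.

-4.3%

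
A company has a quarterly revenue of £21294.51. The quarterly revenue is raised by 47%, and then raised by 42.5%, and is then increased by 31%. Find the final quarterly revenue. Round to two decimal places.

£58434.74

Each change multiplies by a factor: 1.47 × 1.425 × 1.31 = 2.7441225.
£21294.51 × 2.7441225 = £58434.744017475 ≈ £58434.74.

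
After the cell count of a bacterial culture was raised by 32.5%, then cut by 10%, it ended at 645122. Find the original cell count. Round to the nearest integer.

540983

Undoing the 10% decrease: 645122 ÷ 0.9 ≈ 716802.222222.
Undoing the 32.5% increase: 716802.222222 ÷ 1.325 ≈ 540983.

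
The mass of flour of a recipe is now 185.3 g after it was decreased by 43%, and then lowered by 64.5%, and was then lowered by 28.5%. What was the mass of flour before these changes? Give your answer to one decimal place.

1,280.8 g

Undoing the 28.5% decrease: 185.3 ÷ 0.715 ≈ 259.160839.
Undoing the 64.5% decrease: 259.160839 ÷ 0.355 ≈ 730.030532.
Undoing the 43% decrease: 730.030532 ÷ 0.57 ≈ 1,280.8 g.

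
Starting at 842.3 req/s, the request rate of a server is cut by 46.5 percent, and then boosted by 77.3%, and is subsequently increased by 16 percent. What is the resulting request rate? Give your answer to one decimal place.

Each change multiplies by a factor: 0.535 × 1.773 × 1.16 = 1.1003238.
842.3 × 1.1003238 = 926.80273674 ≈ 926.8.

926.8 req/s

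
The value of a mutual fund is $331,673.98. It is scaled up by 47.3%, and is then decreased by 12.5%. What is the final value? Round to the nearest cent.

$427,486.30

Each change multiplies by a factor: 1.473 × 0.875 = 1.288875.
$331,673.98 × 1.288875 = $427486.3009725 ≈ $427,486.30.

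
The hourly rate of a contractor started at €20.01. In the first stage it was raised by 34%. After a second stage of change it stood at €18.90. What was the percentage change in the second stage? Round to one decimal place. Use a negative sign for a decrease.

After the first stage: €20.01 × 1.34 = €26.8134.
Second-stage multiplier: €18.90 ÷ €26.8134 ≈ 0.70487.
That is a change of -29.5%.

-29.5%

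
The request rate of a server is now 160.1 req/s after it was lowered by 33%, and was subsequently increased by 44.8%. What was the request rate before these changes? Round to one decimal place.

The overall multiplier applied was 0.67 × 1.448 = 0.97016.
So the original request rate was 160.1 ÷ 0.97016 ≈ 165.0 req/s.

165.0 req/s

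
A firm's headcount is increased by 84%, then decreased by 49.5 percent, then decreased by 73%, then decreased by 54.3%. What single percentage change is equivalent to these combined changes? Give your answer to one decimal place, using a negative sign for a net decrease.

The combined multiplier is 1.84 × 0.505 × 0.27 × 0.457 = 0.114653988.
That corresponds to a decrease of 88.5%.

-88.5%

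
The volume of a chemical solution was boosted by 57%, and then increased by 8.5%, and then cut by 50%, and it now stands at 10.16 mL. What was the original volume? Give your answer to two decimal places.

Undoing the 50% decrease: 10.16 ÷ 0.5 = 20.32.
Undoing the 8.5% increase: 20.32 ÷ 1.085 ≈ 18.728111.
Undoing the 57% increase: 18.728111 ÷ 1.57 ≈ 11.93 mL.

11.93 mL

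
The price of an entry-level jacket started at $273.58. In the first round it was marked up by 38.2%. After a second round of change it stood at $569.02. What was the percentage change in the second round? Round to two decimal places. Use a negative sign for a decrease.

After the first round: $273.58 × 1.382 = $378.08756.
Second-round multiplier: $569.02 ÷ $378.08756 ≈ 1.504995.
That is a change of 50.50%.

50.50%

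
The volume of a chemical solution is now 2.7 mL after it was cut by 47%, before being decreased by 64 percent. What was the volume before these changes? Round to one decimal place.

14.2 mL

The overall multiplier applied was 0.53 × 0.36 = 0.1908.
So the original volume was 2.7 ÷ 0.1908 ≈ 14.2 mL.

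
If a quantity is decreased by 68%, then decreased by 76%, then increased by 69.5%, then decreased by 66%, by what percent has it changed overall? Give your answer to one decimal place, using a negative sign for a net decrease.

-95.6%

A 68% decrease multiplies by 0.32.
Then a 76% decrease: 0.32 × 0.24 = 0.0768.
Then a 69.5% increase: 0.0768 × 1.695 = 0.130176.
Then a 66% decrease: 0.130176 × 0.34 = 0.04425984.
Overall factor 0.04425984, i.e. -95.6%.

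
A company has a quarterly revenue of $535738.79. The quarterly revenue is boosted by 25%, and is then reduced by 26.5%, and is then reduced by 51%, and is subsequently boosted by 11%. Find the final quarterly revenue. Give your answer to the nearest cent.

$267713.03

Each change multiplies by a factor: 1.25 × 0.735 × 0.49 × 1.11 = 0.499708125.
$535738.79 × 0.499708125 = $267713.02624066875 ≈ $267713.03.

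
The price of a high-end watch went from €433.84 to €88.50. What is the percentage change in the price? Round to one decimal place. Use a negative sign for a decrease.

Change: €88.50 − €433.84 = -€345.34.
Relative to the original: -€345.34 ÷ €433.84 ≈ -79.6%.

-79.6%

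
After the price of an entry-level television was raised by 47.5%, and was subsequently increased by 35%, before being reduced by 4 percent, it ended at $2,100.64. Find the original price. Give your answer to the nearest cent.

$1,098.89

Undoing the 4% decrease: $2,100.64 ÷ 0.96 ≈ $2188.166667.
Undoing the 35% increase: $2188.166667 ÷ 1.35 ≈ $1620.864198.
Undoing the 47.5% increase: $1620.864198 ÷ 1.475 ≈ $1,098.89.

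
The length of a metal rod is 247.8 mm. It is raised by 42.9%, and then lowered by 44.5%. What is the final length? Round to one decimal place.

196.5 mm

Apply the 42.9% increase: 247.8 × 1.429 = 354.1062.
After the 44.5% decrease: 354.1062 × 0.555 = 196.528941 ≈ 196.5.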